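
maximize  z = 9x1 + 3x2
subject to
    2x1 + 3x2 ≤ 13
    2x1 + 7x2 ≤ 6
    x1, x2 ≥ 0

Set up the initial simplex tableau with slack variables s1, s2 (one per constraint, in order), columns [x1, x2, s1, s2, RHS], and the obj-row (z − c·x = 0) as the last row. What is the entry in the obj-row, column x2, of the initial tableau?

-3

The obj-row carries the negated objective coefficients: the x2 entry is -3.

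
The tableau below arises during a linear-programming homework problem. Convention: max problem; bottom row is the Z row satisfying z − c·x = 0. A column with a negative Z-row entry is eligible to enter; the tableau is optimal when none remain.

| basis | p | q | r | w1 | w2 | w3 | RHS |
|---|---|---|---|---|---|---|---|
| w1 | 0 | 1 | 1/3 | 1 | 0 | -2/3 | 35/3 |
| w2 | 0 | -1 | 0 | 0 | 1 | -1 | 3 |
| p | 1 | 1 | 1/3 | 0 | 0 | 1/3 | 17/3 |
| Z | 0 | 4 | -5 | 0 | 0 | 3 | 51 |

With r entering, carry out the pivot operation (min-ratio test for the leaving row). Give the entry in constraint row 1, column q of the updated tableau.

Ratio test on column r — row 1: (35/3)/(1/3) = 35; row 2: entry 0 ≤ 0; row 3: (17/3)/(1/3) = 17. Minimum is 17 at row 3 (p leaves); pivot element 1/3.
Divide row 3 by 1/3; eliminate column r from the other rows.
Row 1 update in column q: 1 − (1/3)·3 = 0.

0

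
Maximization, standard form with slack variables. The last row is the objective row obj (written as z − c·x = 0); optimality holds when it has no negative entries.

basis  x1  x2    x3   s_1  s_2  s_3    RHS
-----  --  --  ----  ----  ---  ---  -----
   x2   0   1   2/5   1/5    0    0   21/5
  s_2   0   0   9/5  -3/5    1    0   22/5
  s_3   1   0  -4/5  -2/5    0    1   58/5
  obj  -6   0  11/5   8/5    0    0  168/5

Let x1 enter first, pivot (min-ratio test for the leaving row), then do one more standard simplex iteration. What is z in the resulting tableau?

Ratio test on column x1 — row 1: entry 0 ≤ 0; row 2: entry 0 ≤ 0; row 3: (58/5)/1 = 58/5. Minimum is 58/5 at row 3 (s_3 leaves); pivot element 1.
Pivot on row 3; the obj-row RHS becomes 168/5 − (-6)·(58/5) = 516/5.
Next entering variable (most negative obj-row entry -13/5): x3.
Ratio test on column x3 — row 1: (21/5)/(2/5) = 21/2; row 2: (22/5)/(9/5) = 22/9; row 3: entry -4/5 ≤ 0. Minimum is 22/9 at row 2 (s_2 leaves); pivot element 9/5.
After the second pivot the obj-row RHS is 516/5 − (-13/5)·(22/9) = 986/9.

986/9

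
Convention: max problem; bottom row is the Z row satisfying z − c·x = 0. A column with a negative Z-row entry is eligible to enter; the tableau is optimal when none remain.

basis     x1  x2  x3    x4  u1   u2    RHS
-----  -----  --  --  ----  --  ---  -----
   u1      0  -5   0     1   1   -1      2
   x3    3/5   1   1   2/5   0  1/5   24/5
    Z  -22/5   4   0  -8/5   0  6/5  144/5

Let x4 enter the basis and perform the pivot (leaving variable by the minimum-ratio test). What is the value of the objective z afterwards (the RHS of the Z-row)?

32

Ratio test on column x4 — row 1: 2/1 = 2; row 2: (24/5)/(2/5) = 12. Minimum is 2 at row 1 (u1 leaves); pivot element 1.
Pivot on row 1; the Z-row RHS becomes 144/5 − (-8/5)·2 = 32.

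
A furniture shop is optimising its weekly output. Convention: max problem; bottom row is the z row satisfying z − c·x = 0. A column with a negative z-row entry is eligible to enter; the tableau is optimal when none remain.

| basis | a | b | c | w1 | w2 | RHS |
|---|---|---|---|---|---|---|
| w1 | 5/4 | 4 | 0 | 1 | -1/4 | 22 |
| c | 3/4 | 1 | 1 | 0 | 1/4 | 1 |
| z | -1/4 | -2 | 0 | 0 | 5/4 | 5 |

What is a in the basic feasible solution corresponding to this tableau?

0

a is not in the basis, so in the current basic feasible solution a = 0.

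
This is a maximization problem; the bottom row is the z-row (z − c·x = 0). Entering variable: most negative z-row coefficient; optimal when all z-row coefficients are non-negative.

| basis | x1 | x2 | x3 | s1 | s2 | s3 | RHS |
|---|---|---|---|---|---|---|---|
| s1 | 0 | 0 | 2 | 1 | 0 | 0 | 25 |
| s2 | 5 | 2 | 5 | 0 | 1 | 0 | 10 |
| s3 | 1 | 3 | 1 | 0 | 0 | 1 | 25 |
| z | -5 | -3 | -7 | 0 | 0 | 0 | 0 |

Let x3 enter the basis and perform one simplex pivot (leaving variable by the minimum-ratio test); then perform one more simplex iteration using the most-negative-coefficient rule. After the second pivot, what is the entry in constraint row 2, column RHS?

Ratio test on column x3 — row 1: 25/2 = 25/2; row 2: 10/5 = 2; row 3: 25/1 = 25. Minimum is 2 at row 2 (s2 leaves); pivot element 5.
Divide row 2 by 5; eliminate column x3 from the other rows.
Second iteration: most negative z-row entry is -1/5 in column x2, so x2 enters.
Ratio test on column x2 — row 1: entry -4/5 ≤ 0; row 2: 2/(2/5) = 5; row 3: 23/(13/5) = 115/13. Minimum is 5 at row 2 (x3 leaves); pivot element 2/5.
Divide row 2 by 2/5; eliminate column x2 from the other rows.
After both pivots, the entry at constraint row 2, column RHS is 5.

5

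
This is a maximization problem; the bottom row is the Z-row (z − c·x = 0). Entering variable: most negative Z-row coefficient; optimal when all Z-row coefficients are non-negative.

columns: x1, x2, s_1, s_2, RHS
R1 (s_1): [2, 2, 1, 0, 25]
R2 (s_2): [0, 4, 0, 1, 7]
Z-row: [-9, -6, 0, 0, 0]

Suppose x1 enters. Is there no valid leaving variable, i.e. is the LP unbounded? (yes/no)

Column x1 has positive entries in row(s) 1, so the ratio test bounds it — not unbounded.

no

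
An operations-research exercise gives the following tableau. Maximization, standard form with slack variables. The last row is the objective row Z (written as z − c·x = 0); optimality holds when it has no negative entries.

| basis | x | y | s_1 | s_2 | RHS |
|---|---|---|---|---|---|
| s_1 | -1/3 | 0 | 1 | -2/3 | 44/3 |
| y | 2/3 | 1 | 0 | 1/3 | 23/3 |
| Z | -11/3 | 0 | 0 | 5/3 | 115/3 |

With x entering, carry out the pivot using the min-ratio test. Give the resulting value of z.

Ratio test on column x — row 1: entry -1/3 ≤ 0; row 2: (23/3)/(2/3) = 23/2. Minimum is 23/2 at row 2 (y leaves); pivot element 2/3.
Pivot on row 2; the Z-row RHS becomes 115/3 − (-11/3)·(23/2) = 161/2.

161/2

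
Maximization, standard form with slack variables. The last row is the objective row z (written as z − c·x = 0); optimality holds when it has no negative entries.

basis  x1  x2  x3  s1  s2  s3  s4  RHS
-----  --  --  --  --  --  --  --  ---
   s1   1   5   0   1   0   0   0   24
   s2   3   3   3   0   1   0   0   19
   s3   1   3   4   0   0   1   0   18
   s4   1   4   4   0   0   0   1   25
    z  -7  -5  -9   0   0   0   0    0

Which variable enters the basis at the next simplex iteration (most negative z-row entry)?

x3

Negative z-row entries: x1: -7, x2: -5, x3: -9.
The most negative is -9 in column x3, so x3 enters.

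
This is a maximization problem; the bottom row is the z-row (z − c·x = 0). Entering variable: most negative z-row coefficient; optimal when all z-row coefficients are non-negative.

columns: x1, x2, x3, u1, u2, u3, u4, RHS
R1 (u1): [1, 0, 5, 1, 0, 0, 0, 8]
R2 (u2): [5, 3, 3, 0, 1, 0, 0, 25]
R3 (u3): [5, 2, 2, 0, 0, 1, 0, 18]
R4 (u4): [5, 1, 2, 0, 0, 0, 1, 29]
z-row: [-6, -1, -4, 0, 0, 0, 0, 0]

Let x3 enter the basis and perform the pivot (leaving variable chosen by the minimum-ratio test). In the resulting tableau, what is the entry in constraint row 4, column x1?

Ratio test on column x3 — row 1: 8/5 = 8/5; row 2: 25/3 = 25/3; row 3: 18/2 = 9; row 4: 29/2 = 29/2. Minimum is 8/5 at row 1 (u1 leaves); pivot element 5.
Divide row 1 by 5; eliminate column x3 from the other rows.
Row 4 update in column x1: 5 − 2·(1/5) = 23/5.

23/5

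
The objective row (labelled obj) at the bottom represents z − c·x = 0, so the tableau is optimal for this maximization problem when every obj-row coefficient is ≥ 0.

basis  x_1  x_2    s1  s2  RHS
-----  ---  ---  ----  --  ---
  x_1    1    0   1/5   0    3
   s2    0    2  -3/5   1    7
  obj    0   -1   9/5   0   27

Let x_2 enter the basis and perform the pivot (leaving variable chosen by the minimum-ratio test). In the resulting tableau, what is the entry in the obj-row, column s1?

3/2

Ratio test on column x_2 — row 1: entry 0 ≤ 0; row 2: 7/2 = 7/2. Minimum is 7/2 at row 2 (s2 leaves); pivot element 2.
Divide row 2 by 2; eliminate column x_2 from the other rows.
obj-row update in column s1: 9/5 − (-1)·(-3/10) = 3/2.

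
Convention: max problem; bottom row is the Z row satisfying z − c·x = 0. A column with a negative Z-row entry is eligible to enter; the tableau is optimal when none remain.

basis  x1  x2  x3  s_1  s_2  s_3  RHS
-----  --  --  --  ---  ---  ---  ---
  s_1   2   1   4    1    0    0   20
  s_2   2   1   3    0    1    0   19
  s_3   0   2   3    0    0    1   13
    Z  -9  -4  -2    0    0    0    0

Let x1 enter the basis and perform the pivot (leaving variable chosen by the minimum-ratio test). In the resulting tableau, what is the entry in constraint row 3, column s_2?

Ratio test on column x1 — row 1: 20/2 = 10; row 2: 19/2 = 19/2; row 3: entry 0 ≤ 0. Minimum is 19/2 at row 2 (s_2 leaves); pivot element 2.
Divide row 2 by 2; eliminate column x1 from the other rows.
Row 3 update in column s_2: 0 − 0·(1/2) = 0.

0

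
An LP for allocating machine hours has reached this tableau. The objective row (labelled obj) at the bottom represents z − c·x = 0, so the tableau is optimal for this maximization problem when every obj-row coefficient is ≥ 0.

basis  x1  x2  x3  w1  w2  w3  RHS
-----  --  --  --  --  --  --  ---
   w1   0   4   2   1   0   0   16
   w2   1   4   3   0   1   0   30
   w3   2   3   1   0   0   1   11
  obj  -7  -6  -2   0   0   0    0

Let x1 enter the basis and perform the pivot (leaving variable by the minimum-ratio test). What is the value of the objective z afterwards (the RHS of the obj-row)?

Ratio test on column x1 — row 1: entry 0 ≤ 0; row 2: 30/1 = 30; row 3: 11/2 = 11/2. Minimum is 11/2 at row 3 (w3 leaves); pivot element 2.
Pivot on row 3; the obj-row RHS becomes 0 − (-7)·(11/2) = 77/2.

77/2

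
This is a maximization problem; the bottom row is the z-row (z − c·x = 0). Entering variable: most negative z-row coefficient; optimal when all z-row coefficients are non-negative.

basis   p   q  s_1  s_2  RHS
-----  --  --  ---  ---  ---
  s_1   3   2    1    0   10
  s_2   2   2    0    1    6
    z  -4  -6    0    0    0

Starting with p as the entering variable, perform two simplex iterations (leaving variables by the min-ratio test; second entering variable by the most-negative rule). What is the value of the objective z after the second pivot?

18

Ratio test on column p — row 1: 10/3 = 10/3; row 2: 6/2 = 3. Minimum is 3 at row 2 (s_2 leaves); pivot element 2.
Pivot on row 2; the z-row RHS becomes 0 − (-4)·3 = 12.
Next entering variable (most negative z-row entry -2): q.
Ratio test on column q — row 1: entry -1 ≤ 0; row 2: 3/1 = 3. Minimum is 3 at row 2 (p leaves); pivot element 1.
After the second pivot the z-row RHS is 12 − (-2)·3 = 18.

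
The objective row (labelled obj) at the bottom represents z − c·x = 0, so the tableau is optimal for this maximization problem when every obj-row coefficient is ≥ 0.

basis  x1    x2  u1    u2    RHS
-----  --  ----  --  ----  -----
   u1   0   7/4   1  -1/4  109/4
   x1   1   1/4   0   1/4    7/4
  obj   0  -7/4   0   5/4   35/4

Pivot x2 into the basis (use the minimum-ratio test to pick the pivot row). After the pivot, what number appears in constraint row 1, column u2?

Ratio test on column x2 — row 1: (109/4)/(7/4) = 109/7; row 2: (7/4)/(1/4) = 7. Minimum is 7 at row 2 (x1 leaves); pivot element 1/4.
Divide row 2 by 1/4; eliminate column x2 from the other rows.
Row 1 update in column u2: -1/4 − (7/4)·1 = -2.

-2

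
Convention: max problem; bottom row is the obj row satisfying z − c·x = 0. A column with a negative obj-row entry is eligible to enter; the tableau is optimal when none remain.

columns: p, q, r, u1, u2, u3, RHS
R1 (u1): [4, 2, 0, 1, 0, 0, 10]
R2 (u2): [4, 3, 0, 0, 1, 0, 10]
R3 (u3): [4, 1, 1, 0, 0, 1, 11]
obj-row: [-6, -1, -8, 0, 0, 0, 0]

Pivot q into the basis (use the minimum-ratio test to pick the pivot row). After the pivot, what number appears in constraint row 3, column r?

1

Ratio test on column q — row 1: 10/2 = 5; row 2: 10/3 = 10/3; row 3: 11/1 = 11. Minimum is 10/3 at row 2 (u2 leaves); pivot element 3.
Divide row 2 by 3; eliminate column q from the other rows.
Row 3 update in column r: 1 − 1·0 = 1.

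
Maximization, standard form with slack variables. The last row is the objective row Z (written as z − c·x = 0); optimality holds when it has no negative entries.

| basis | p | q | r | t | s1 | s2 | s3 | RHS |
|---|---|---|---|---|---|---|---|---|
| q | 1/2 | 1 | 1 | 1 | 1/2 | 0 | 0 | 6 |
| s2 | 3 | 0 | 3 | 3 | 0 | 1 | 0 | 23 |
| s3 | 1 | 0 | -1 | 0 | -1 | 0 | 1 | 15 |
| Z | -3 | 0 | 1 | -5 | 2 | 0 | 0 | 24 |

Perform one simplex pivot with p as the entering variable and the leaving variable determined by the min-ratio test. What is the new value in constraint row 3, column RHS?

22/3

Ratio test on column p — row 1: 6/(1/2) = 12; row 2: 23/3 = 23/3; row 3: 15/1 = 15. Minimum is 23/3 at row 2 (s2 leaves); pivot element 3.
Divide row 2 by 3; eliminate column p from the other rows.
Row 3 update in column RHS: 15 − 1·(23/3) = 22/3.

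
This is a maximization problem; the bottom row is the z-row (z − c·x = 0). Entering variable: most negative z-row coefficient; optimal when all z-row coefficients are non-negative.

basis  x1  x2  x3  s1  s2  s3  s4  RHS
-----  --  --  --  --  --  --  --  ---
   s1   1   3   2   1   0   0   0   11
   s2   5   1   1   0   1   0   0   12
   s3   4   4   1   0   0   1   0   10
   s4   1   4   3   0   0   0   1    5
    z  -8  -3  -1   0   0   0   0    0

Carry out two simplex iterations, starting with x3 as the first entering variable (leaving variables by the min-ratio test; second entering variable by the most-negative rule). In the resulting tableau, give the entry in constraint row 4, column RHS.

Ratio test on column x3 — row 1: 11/2 = 11/2; row 2: 12/1 = 12; row 3: 10/1 = 10; row 4: 5/3 = 5/3. Minimum is 5/3 at row 4 (s4 leaves); pivot element 3.
Divide row 4 by 3; eliminate column x3 from the other rows.
Second iteration: most negative z-row entry is -23/3 in column x1, so x1 enters.
Ratio test on column x1 — row 1: (23/3)/(1/3) = 23; row 2: (31/3)/(14/3) = 31/14; row 3: (25/3)/(11/3) = 25/11; row 4: (5/3)/(1/3) = 5. Minimum is 31/14 at row 2 (s2 leaves); pivot element 14/3.
Divide row 2 by 14/3; eliminate column x1 from the other rows.
After both pivots, the entry at constraint row 4, column RHS is 13/14.

13/14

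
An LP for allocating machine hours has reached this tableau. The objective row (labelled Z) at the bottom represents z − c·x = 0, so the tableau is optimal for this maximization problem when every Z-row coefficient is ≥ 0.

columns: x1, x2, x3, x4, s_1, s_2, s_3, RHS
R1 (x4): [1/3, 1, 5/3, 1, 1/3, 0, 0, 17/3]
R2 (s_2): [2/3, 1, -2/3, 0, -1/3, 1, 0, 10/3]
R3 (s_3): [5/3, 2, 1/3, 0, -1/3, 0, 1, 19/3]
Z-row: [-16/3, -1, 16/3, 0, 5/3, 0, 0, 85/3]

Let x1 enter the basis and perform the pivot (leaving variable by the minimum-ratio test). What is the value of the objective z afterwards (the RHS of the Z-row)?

243/5

Ratio test on column x1 — row 1: (17/3)/(1/3) = 17; row 2: (10/3)/(2/3) = 5; row 3: (19/3)/(5/3) = 19/5. Minimum is 19/5 at row 3 (s_3 leaves); pivot element 5/3.
Pivot on row 3; the Z-row RHS becomes 85/3 − (-16/3)·(19/5) = 243/5.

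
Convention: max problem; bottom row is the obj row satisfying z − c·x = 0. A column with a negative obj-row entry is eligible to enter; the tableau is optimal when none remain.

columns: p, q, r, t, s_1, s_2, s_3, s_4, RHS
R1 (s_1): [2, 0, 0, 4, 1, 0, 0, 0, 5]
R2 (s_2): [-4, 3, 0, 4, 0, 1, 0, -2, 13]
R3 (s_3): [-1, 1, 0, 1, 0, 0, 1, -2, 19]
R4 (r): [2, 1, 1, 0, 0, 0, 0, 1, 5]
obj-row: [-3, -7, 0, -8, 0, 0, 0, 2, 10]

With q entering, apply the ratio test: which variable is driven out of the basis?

Column q entries and ratios — s_1: 0 ≤ 0, skip; s_2: 13/3 = 13/3; s_3: 19/1 = 19; r: 5/1 = 5.
Smallest ratio is 13/3 in the row of s_2, so s_2 leaves.

s_2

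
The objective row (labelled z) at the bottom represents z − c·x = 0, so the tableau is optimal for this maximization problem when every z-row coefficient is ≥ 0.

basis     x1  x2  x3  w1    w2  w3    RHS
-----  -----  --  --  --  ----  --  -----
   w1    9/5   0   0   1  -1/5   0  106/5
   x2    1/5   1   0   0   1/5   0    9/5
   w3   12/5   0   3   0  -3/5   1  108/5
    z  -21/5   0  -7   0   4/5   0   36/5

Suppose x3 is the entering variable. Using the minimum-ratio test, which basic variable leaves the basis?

Column x3 entries and ratios — w1: 0 ≤ 0, skip; x2: 0 ≤ 0, skip; w3: (108/5)/3 = 36/5.
Smallest ratio is 36/5 in the row of w3, so w3 leaves.

w3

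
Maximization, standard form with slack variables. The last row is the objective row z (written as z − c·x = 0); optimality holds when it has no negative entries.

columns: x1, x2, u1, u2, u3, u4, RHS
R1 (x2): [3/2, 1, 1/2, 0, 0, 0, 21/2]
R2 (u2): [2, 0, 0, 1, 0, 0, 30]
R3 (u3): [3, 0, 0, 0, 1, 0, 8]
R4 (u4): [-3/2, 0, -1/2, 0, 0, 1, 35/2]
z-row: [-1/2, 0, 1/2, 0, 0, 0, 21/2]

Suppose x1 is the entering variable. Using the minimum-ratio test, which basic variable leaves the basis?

u3

Column x1 entries and ratios — x2: (21/2)/(3/2) = 7; u2: 30/2 = 15; u3: 8/3 = 8/3; u4: -3/2 ≤ 0, skip.
Smallest ratio is 8/3 in the row of u3, so u3 leaves.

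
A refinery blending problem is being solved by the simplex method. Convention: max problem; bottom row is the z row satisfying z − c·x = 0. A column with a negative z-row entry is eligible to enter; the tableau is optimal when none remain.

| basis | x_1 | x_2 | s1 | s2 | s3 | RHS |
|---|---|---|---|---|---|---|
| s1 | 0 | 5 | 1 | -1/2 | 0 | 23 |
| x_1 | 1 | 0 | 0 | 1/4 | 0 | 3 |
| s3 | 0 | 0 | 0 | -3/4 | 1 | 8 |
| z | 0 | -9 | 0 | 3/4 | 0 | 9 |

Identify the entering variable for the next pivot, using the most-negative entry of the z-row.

Negative z-row entries: x_2: -9.
The most negative is -9 in column x_2, so x_2 enters.

x_2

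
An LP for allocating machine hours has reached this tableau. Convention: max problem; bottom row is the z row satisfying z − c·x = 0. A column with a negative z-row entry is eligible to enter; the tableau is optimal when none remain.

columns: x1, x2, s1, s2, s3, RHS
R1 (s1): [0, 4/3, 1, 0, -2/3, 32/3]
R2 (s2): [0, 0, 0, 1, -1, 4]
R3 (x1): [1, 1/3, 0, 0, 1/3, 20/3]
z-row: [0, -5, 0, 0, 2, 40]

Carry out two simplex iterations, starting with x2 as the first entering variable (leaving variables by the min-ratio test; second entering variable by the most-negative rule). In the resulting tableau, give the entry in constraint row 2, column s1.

-1/2

Ratio test on column x2 — row 1: (32/3)/(4/3) = 8; row 2: entry 0 ≤ 0; row 3: (20/3)/(1/3) = 20. Minimum is 8 at row 1 (s1 leaves); pivot element 4/3.
Divide row 1 by 4/3; eliminate column x2 from the other rows.
Second iteration: most negative z-row entry is -1/2 in column s3, so s3 enters.
Ratio test on column s3 — row 1: entry -1/2 ≤ 0; row 2: entry -1 ≤ 0; row 3: 4/(1/2) = 8. Minimum is 8 at row 3 (x1 leaves); pivot element 1/2.
Divide row 3 by 1/2; eliminate column s3 from the other rows.
After both pivots, the entry at constraint row 2, column s1 is -1/2.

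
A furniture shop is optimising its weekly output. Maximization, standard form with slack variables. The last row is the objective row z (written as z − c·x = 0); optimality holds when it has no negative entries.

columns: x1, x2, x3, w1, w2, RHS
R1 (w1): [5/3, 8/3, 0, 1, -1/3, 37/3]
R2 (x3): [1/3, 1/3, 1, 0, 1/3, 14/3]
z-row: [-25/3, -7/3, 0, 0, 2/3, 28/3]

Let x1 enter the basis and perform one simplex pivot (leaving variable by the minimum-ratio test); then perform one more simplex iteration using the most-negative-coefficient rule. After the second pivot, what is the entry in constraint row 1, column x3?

1/2

Ratio test on column x1 — row 1: (37/3)/(5/3) = 37/5; row 2: (14/3)/(1/3) = 14. Minimum is 37/5 at row 1 (w1 leaves); pivot element 5/3.
Divide row 1 by 5/3; eliminate column x1 from the other rows.
Second iteration: most negative z-row entry is -1 in column w2, so w2 enters.
Ratio test on column w2 — row 1: entry -1/5 ≤ 0; row 2: (11/5)/(2/5) = 11/2. Minimum is 11/2 at row 2 (x3 leaves); pivot element 2/5.
Divide row 2 by 2/5; eliminate column w2 from the other rows.
After both pivots, the entry at constraint row 1, column x3 is 1/2.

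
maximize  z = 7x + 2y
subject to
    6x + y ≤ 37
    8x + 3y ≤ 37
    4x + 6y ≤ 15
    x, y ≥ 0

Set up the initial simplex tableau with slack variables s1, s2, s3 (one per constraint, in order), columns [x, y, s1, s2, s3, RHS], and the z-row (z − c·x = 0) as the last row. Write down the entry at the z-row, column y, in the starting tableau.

-2

The z-row carries the negated objective coefficients: the y entry is -2.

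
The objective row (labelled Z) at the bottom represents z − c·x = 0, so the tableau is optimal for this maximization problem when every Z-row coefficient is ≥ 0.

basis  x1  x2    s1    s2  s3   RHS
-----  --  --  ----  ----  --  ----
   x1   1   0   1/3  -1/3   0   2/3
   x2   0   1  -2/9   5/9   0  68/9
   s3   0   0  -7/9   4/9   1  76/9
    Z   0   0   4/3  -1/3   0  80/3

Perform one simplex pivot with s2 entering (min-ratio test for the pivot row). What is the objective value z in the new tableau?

Ratio test on column s2 — row 1: entry -1/3 ≤ 0; row 2: (68/9)/(5/9) = 68/5; row 3: (76/9)/(4/9) = 19. Minimum is 68/5 at row 2 (x2 leaves); pivot element 5/9.
Pivot on row 2; the Z-row RHS becomes 80/3 − (-1/3)·(68/5) = 156/5.

156/5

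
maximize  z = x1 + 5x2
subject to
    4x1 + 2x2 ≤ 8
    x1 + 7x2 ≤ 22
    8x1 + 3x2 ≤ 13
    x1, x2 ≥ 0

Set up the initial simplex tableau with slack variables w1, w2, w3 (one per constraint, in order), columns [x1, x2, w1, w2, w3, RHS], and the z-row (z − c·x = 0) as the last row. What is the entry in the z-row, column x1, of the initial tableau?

-1

The z-row carries the negated objective coefficients: the x1 entry is -1.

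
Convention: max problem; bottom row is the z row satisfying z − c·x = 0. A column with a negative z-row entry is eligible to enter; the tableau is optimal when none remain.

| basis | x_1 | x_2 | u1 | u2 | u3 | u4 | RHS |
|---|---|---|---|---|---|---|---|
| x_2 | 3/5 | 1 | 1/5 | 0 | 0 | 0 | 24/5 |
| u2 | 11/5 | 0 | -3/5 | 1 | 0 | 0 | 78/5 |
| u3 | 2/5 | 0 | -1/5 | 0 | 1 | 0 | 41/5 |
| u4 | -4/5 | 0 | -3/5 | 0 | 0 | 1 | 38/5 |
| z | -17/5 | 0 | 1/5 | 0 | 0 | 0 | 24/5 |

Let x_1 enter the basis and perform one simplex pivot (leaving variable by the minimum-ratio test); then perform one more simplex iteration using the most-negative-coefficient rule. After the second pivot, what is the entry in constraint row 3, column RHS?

11/2

Ratio test on column x_1 — row 1: (24/5)/(3/5) = 8; row 2: (78/5)/(11/5) = 78/11; row 3: (41/5)/(2/5) = 41/2; row 4: entry -4/5 ≤ 0. Minimum is 78/11 at row 2 (u2 leaves); pivot element 11/5.
Divide row 2 by 11/5; eliminate column x_1 from the other rows.
Second iteration: most negative z-row entry is -8/11 in column u1, so u1 enters.
Ratio test on column u1 — row 1: (6/11)/(4/11) = 3/2; row 2: entry -3/11 ≤ 0; row 3: entry -1/11 ≤ 0; row 4: entry -9/11 ≤ 0. Minimum is 3/2 at row 1 (x_2 leaves); pivot element 4/11.
Divide row 1 by 4/11; eliminate column u1 from the other rows.
After both pivots, the entry at constraint row 3, column RHS is 11/2.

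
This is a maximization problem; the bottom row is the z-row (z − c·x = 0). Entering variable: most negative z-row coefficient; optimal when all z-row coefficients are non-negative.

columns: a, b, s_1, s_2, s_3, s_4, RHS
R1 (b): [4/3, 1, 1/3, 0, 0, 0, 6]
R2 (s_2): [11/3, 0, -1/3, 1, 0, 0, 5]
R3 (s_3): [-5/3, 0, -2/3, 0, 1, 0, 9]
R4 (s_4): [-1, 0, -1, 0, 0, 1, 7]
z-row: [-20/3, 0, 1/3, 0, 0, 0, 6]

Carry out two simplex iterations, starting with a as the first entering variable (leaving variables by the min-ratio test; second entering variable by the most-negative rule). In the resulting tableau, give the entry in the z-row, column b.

Ratio test on column a — row 1: 6/(4/3) = 9/2; row 2: 5/(11/3) = 15/11; row 3: entry -5/3 ≤ 0; row 4: entry -1 ≤ 0. Minimum is 15/11 at row 2 (s_2 leaves); pivot element 11/3.
Divide row 2 by 11/3; eliminate column a from the other rows.
Second iteration: most negative z-row entry is -3/11 in column s_1, so s_1 enters.
Ratio test on column s_1 — row 1: (46/11)/(5/11) = 46/5; row 2: entry -1/11 ≤ 0; row 3: entry -9/11 ≤ 0; row 4: entry -12/11 ≤ 0. Minimum is 46/5 at row 1 (b leaves); pivot element 5/11.
Divide row 1 by 5/11; eliminate column s_1 from the other rows.
After both pivots, the entry at the z-row, column b is 3/5.

3/5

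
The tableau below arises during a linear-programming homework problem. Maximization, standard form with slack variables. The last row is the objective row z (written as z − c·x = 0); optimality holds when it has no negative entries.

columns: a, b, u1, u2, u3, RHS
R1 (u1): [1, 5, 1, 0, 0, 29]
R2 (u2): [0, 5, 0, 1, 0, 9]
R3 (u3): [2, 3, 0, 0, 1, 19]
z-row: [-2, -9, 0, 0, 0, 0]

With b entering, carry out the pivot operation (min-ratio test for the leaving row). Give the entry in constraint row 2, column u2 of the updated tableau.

1/5

Ratio test on column b — row 1: 29/5 = 29/5; row 2: 9/5 = 9/5; row 3: 19/3 = 19/3. Minimum is 9/5 at row 2 (u2 leaves); pivot element 5.
Divide row 2 by 5; eliminate column b from the other rows.
In the new row 2, the u2 entry is the old entry divided by the pivot: 1/5 = 1/5.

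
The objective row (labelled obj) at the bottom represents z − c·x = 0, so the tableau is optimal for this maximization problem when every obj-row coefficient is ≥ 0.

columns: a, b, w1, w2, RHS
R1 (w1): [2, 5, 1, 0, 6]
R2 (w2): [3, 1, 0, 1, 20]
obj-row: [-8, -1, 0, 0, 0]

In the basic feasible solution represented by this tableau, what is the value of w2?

w2 is basic (row 2); its value is the RHS of that row, 20.

20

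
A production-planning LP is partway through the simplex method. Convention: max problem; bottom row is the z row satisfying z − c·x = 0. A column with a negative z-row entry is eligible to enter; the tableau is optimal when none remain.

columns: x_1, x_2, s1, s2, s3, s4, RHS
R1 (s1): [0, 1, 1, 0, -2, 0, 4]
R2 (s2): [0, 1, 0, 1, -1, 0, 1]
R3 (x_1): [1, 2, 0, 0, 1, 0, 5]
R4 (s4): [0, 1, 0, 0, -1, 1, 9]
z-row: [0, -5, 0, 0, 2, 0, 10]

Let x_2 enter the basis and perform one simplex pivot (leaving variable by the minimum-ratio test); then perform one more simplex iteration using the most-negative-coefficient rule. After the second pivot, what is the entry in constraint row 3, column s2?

-2/3

Ratio test on column x_2 — row 1: 4/1 = 4; row 2: 1/1 = 1; row 3: 5/2 = 5/2; row 4: 9/1 = 9. Minimum is 1 at row 2 (s2 leaves); pivot element 1.
Divide row 2 by 1; eliminate column x_2 from the other rows.
Second iteration: most negative z-row entry is -3 in column s3, so s3 enters.
Ratio test on column s3 — row 1: entry -1 ≤ 0; row 2: entry -1 ≤ 0; row 3: 3/3 = 1; row 4: entry 0 ≤ 0. Minimum is 1 at row 3 (x_1 leaves); pivot element 3.
Divide row 3 by 3; eliminate column s3 from the other rows.
After both pivots, the entry at constraint row 3, column s2 is -2/3.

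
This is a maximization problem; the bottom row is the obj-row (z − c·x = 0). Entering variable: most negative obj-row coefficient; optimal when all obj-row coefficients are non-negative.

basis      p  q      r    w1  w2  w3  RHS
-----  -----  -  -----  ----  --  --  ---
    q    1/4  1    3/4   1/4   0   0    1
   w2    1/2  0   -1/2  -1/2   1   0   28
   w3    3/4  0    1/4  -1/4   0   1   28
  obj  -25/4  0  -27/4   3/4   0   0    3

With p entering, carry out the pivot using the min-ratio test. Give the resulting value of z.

Ratio test on column p — row 1: 1/(1/4) = 4; row 2: 28/(1/2) = 56; row 3: 28/(3/4) = 112/3. Minimum is 4 at row 1 (q leaves); pivot element 1/4.
Pivot on row 1; the obj-row RHS becomes 3 − (-25/4)·4 = 28.

28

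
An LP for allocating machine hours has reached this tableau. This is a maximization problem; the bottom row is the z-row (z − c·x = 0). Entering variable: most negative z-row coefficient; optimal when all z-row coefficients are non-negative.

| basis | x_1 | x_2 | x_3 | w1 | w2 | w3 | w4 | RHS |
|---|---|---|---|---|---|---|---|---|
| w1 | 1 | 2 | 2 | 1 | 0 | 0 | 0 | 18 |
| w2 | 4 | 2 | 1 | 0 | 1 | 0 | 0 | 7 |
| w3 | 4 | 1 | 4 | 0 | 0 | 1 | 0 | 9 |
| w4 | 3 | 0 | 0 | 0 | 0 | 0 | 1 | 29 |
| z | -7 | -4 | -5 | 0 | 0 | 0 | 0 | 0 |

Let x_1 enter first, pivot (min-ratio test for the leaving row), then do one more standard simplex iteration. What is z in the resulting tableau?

173/12

Ratio test on column x_1 — row 1: 18/1 = 18; row 2: 7/4 = 7/4; row 3: 9/4 = 9/4; row 4: 29/3 = 29/3. Minimum is 7/4 at row 2 (w2 leaves); pivot element 4.
Pivot on row 2; the z-row RHS becomes 0 − (-7)·(7/4) = 49/4.
Next entering variable (most negative z-row entry -13/4): x_3.
Ratio test on column x_3 — row 1: (65/4)/(7/4) = 65/7; row 2: (7/4)/(1/4) = 7; row 3: 2/3 = 2/3; row 4: entry -3/4 ≤ 0. Minimum is 2/3 at row 3 (w3 leaves); pivot element 3.
After the second pivot the z-row RHS is 49/4 − (-13/4)·(2/3) = 173/12.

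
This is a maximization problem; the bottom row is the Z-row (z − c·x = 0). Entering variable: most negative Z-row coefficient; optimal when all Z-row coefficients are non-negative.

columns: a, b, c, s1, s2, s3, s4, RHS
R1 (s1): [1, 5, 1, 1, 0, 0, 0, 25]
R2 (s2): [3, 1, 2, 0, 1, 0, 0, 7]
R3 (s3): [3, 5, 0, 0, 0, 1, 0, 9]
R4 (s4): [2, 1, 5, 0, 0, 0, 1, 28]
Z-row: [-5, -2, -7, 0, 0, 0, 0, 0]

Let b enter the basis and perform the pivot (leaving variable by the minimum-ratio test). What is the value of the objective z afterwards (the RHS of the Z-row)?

Ratio test on column b — row 1: 25/5 = 5; row 2: 7/1 = 7; row 3: 9/5 = 9/5; row 4: 28/1 = 28. Minimum is 9/5 at row 3 (s3 leaves); pivot element 5.
Pivot on row 3; the Z-row RHS becomes 0 − (-2)·(9/5) = 18/5.

18/5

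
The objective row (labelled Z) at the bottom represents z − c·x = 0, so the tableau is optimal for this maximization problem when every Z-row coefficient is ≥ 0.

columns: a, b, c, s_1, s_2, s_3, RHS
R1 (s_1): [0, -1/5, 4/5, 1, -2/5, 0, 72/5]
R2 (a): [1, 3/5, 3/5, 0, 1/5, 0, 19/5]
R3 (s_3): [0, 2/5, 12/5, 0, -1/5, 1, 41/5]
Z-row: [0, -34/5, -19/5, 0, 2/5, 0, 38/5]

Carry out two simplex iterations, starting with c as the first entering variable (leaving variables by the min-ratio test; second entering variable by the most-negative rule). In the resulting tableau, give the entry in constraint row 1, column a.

Ratio test on column c — row 1: (72/5)/(4/5) = 18; row 2: (19/5)/(3/5) = 19/3; row 3: (41/5)/(12/5) = 41/12. Minimum is 41/12 at row 3 (s_3 leaves); pivot element 12/5.
Divide row 3 by 12/5; eliminate column c from the other rows.
Second iteration: most negative Z-row entry is -37/6 in column b, so b enters.
Ratio test on column b — row 1: entry -1/3 ≤ 0; row 2: (7/4)/(1/2) = 7/2; row 3: (41/12)/(1/6) = 41/2. Minimum is 7/2 at row 2 (a leaves); pivot element 1/2.
Divide row 2 by 1/2; eliminate column b from the other rows.
After both pivots, the entry at constraint row 1, column a is 2/3.

2/3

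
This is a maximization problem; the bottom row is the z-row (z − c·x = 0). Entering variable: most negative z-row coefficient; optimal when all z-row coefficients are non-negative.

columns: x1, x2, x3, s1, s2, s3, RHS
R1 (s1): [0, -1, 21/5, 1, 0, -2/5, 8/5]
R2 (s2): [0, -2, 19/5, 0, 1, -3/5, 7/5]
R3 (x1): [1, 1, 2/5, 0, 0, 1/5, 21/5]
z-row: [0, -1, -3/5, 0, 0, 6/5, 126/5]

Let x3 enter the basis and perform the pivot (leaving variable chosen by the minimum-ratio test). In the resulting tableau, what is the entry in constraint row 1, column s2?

-21/19

Ratio test on column x3 — row 1: (8/5)/(21/5) = 8/21; row 2: (7/5)/(19/5) = 7/19; row 3: (21/5)/(2/5) = 21/2. Minimum is 7/19 at row 2 (s2 leaves); pivot element 19/5.
Divide row 2 by 19/5; eliminate column x3 from the other rows.
Row 1 update in column s2: 0 − (21/5)·(5/19) = -21/19.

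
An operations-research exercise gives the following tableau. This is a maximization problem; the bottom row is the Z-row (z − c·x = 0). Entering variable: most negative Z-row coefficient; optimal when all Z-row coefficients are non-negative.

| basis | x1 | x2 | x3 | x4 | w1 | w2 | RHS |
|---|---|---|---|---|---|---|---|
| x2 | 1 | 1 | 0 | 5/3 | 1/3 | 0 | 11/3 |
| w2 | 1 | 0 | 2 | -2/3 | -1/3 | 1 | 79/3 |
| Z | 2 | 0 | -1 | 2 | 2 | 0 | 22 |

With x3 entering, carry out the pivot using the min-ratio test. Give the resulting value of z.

211/6

Ratio test on column x3 — row 1: entry 0 ≤ 0; row 2: (79/3)/2 = 79/6. Minimum is 79/6 at row 2 (w2 leaves); pivot element 2.
Pivot on row 2; the Z-row RHS becomes 22 − (-1)·(79/6) = 211/6.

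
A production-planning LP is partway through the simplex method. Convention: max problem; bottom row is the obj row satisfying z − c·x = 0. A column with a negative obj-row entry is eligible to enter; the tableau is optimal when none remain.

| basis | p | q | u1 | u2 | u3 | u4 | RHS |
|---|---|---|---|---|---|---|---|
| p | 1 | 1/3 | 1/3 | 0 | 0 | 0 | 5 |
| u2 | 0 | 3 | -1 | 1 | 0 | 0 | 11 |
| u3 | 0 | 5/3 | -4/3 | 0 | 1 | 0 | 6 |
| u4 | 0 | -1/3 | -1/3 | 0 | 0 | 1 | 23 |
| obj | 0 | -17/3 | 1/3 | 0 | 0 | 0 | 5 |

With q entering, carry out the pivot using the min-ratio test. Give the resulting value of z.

127/5

Ratio test on column q — row 1: 5/(1/3) = 15; row 2: 11/3 = 11/3; row 3: 6/(5/3) = 18/5; row 4: entry -1/3 ≤ 0. Minimum is 18/5 at row 3 (u3 leaves); pivot element 5/3.
Pivot on row 3; the obj-row RHS becomes 5 − (-17/3)·(18/5) = 127/5.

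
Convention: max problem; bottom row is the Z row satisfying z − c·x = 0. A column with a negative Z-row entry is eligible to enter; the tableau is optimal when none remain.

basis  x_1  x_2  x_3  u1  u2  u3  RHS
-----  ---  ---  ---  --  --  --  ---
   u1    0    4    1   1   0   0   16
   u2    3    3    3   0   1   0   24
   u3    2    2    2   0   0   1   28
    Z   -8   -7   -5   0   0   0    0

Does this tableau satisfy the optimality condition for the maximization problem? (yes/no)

The Z-row has a negative entry -8 in column x_1, so it is not optimal.

no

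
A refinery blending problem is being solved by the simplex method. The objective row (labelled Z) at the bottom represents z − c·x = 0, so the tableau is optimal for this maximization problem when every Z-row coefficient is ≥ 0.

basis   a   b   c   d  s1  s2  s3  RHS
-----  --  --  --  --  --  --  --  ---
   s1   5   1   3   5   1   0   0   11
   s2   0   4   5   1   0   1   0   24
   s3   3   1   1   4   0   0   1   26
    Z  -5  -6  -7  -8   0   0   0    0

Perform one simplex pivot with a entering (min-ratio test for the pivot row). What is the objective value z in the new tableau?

Ratio test on column a — row 1: 11/5 = 11/5; row 2: entry 0 ≤ 0; row 3: 26/3 = 26/3. Minimum is 11/5 at row 1 (s1 leaves); pivot element 5.
Pivot on row 1; the Z-row RHS becomes 0 − (-5)·(11/5) = 11.

11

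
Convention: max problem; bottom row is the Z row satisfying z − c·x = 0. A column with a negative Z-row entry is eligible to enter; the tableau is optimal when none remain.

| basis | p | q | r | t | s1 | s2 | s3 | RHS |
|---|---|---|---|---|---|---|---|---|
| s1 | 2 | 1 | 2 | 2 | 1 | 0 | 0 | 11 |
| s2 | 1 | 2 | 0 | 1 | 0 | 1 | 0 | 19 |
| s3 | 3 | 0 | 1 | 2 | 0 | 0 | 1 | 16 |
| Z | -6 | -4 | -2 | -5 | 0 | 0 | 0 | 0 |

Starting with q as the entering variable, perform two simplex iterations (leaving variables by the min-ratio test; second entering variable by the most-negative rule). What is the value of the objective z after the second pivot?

42

Ratio test on column q — row 1: 11/1 = 11; row 2: 19/2 = 19/2; row 3: entry 0 ≤ 0. Minimum is 19/2 at row 2 (s2 leaves); pivot element 2.
Pivot on row 2; the Z-row RHS becomes 0 − (-4)·(19/2) = 38.
Next entering variable (most negative Z-row entry -4): p.
Ratio test on column p — row 1: (3/2)/(3/2) = 1; row 2: (19/2)/(1/2) = 19; row 3: 16/3 = 16/3. Minimum is 1 at row 1 (s1 leaves); pivot element 3/2.
After the second pivot the Z-row RHS is 38 − (-4)·1 = 42.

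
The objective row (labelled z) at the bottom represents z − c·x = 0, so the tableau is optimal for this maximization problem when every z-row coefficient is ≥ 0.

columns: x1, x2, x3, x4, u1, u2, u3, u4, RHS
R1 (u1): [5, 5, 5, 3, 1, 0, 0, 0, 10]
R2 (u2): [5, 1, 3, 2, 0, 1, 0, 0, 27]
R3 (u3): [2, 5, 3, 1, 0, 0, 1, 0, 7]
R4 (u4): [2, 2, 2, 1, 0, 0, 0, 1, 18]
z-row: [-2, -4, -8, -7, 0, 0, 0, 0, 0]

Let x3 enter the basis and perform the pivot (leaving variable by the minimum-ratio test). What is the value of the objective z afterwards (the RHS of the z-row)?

16

Ratio test on column x3 — row 1: 10/5 = 2; row 2: 27/3 = 9; row 3: 7/3 = 7/3; row 4: 18/2 = 9. Minimum is 2 at row 1 (u1 leaves); pivot element 5.
Pivot on row 1; the z-row RHS becomes 0 − (-8)·2 = 16.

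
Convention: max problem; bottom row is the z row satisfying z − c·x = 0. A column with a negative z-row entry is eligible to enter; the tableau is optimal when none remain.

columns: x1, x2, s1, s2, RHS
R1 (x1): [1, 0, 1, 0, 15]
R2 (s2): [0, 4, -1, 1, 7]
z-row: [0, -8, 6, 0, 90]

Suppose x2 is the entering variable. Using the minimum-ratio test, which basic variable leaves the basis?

s2

Column x2 entries and ratios — x1: 0 ≤ 0, skip; s2: 7/4 = 7/4.
Smallest ratio is 7/4 in the row of s2, so s2 leaves.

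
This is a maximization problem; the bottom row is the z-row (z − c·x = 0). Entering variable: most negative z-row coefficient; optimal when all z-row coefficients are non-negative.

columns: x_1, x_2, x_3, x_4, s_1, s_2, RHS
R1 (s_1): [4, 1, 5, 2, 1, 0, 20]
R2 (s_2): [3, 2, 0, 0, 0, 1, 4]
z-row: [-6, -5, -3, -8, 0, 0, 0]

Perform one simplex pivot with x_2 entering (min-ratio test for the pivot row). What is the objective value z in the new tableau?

10

Ratio test on column x_2 — row 1: 20/1 = 20; row 2: 4/2 = 2. Minimum is 2 at row 2 (s_2 leaves); pivot element 2.
Pivot on row 2; the z-row RHS becomes 0 − (-5)·2 = 10.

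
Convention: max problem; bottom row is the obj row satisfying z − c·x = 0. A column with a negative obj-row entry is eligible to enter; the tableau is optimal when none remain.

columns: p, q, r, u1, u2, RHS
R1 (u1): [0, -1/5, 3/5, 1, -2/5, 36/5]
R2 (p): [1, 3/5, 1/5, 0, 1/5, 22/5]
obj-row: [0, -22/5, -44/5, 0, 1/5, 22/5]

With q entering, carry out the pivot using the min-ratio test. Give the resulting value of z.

Ratio test on column q — row 1: entry -1/5 ≤ 0; row 2: (22/5)/(3/5) = 22/3. Minimum is 22/3 at row 2 (p leaves); pivot element 3/5.
Pivot on row 2; the obj-row RHS becomes 22/5 − (-22/5)·(22/3) = 110/3.

110/3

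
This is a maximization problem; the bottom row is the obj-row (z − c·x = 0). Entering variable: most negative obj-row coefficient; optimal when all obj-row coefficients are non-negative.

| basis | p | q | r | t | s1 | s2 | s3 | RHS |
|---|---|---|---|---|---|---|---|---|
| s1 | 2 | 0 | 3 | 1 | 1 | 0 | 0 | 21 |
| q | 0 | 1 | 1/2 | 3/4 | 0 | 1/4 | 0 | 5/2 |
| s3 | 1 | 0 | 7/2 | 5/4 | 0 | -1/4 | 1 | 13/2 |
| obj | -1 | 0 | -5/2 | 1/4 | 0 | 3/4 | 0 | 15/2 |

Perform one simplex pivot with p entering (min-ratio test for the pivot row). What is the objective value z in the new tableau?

Ratio test on column p — row 1: 21/2 = 21/2; row 2: entry 0 ≤ 0; row 3: (13/2)/1 = 13/2. Minimum is 13/2 at row 3 (s3 leaves); pivot element 1.
Pivot on row 3; the obj-row RHS becomes 15/2 − (-1)·(13/2) = 14.

14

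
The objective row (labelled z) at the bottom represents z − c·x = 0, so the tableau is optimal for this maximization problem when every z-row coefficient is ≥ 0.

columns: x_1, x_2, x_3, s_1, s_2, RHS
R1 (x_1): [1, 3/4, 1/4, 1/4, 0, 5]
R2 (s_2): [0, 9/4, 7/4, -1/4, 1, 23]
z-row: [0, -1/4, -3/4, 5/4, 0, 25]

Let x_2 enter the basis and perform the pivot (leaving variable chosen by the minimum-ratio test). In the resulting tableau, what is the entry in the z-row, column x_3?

Ratio test on column x_2 — row 1: 5/(3/4) = 20/3; row 2: 23/(9/4) = 92/9. Minimum is 20/3 at row 1 (x_1 leaves); pivot element 3/4.
Divide row 1 by 3/4; eliminate column x_2 from the other rows.
z-row update in column x_3: -3/4 − (-1/4)·(1/3) = -2/3.

-2/3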